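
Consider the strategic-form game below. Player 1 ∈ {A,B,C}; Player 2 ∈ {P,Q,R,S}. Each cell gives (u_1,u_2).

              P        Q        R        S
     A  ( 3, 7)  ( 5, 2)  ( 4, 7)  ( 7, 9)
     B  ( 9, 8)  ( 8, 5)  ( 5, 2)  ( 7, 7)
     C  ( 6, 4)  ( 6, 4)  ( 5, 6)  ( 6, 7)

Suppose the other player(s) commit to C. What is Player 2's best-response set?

argmax u_2 = {S}

u_2(P vs C) = 4
u_2(Q vs C) = 4
u_2(R vs C) = 6
u_2(S vs C) = 7
max payoff 7 at {S}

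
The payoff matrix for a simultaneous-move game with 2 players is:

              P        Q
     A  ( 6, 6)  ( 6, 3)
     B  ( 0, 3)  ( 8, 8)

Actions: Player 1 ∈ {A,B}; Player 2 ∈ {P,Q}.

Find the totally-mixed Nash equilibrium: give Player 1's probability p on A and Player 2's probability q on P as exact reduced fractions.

(p,q) = (5/8, 1/4)

P1 indiff ⇒ q·6+(1-q)·6 = q·0+(1-q)·8 ⇒ q(6) = (1-q)(2) ⇒ q = 1/4
P2 indiff ⇒ p·6+(1-p)·3 = p·3+(1-p)·8 ⇒ p(3) = (1-p)(5) ⇒ p = 5/8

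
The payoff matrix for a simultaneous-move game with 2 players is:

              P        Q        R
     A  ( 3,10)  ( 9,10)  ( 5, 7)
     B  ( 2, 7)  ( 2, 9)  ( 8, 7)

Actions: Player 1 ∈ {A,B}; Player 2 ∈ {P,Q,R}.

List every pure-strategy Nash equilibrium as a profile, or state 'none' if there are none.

NE set: (A,P), (A,Q)

(A,P): NE
(A,Q): NE
(A,R): not NE [P1→B gives 8>5; P2→Q gives 10>7]
(B,P): not NE [P1→A gives 3>2; P2→Q gives 9>7]
(B,Q): not NE [P1→A gives 9>2]
(B,R): not NE [P2→Q gives 9>7]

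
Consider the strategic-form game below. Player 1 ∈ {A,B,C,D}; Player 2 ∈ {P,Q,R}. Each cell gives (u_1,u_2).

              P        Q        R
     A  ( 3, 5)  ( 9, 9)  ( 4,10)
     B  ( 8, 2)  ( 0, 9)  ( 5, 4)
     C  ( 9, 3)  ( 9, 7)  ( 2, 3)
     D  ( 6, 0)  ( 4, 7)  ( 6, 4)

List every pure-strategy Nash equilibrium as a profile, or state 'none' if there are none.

(A,P): not NE [P1→C gives 9>3; P2→R gives 10>5]
(A,Q): not NE [P2→R gives 10>9]
(A,R): not NE [P1→D gives 6>4]
(B,P): not NE [P1→C gives 9>8; P2→Q gives 9>2]
(B,Q): not NE [P1→C gives 9>0]
(B,R): not NE [P1→D gives 6>5; P2→Q gives 9>4]
(C,P): not NE [P2→Q gives 7>3]
(C,Q): NE
(C,R): not NE [P1→D gives 6>2; P2→Q gives 7>3]
(D,P): not NE [P1→C gives 9>6; P2→Q gives 7>0]
(D,Q): not NE [P1→C gives 9>4]
(D,R): not NE [P2→Q gives 7>4]

NE set: (C,Q)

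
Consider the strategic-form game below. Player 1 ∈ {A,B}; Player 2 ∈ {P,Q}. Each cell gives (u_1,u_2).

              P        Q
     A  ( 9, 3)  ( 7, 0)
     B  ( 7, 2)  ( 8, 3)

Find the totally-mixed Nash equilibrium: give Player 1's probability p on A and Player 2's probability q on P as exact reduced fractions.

P1 indiff ⇒ q·9+(1-q)·7 = q·7+(1-q)·8 ⇒ q(2) = (1-q)(1) ⇒ q = 1/3
P2 indiff ⇒ p·3+(1-p)·2 = p·0+(1-p)·3 ⇒ p(3) = (1-p)(1) ⇒ p = 1/4

p=1/4, q=1/3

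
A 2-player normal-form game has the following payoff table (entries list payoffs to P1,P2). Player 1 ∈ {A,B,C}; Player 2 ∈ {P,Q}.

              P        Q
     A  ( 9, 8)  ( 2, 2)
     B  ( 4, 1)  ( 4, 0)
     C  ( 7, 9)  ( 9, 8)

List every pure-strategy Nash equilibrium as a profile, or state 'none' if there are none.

NE set: (A,P)

(A,P): NE
(A,Q): not NE [P1→C gives 9>2; P2→P gives 8>2]
(B,P): not NE [P1→A gives 9>4]
(B,Q): not NE [P1→C gives 9>4; P2→P gives 1>0]
(C,P): not NE [P1→A gives 9>7]
(C,Q): not NE [P2→P gives 9>8]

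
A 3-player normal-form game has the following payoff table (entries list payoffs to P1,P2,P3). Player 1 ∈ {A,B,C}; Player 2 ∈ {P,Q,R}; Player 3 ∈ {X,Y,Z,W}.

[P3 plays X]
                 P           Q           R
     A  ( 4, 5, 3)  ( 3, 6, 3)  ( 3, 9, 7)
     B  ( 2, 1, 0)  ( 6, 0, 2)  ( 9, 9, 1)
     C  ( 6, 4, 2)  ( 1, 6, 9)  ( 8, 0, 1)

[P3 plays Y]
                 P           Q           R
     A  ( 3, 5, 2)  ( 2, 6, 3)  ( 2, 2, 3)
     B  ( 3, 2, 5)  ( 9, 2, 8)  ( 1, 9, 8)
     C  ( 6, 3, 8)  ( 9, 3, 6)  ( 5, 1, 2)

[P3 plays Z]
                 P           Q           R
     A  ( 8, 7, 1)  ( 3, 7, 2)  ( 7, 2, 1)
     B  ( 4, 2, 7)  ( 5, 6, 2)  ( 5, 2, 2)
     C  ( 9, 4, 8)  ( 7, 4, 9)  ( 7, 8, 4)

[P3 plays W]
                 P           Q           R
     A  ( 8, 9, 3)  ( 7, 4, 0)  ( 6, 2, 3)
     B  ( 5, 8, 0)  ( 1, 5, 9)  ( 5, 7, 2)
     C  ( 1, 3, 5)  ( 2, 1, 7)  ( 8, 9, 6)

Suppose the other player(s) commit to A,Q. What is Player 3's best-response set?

u_3(X vs A,Q) = 3
u_3(Y vs A,Q) = 3
u_3(Z vs A,Q) = 2
u_3(W vs A,Q) = 0
max payoff 3 at {X,Y}

BR_3 = {X,Y}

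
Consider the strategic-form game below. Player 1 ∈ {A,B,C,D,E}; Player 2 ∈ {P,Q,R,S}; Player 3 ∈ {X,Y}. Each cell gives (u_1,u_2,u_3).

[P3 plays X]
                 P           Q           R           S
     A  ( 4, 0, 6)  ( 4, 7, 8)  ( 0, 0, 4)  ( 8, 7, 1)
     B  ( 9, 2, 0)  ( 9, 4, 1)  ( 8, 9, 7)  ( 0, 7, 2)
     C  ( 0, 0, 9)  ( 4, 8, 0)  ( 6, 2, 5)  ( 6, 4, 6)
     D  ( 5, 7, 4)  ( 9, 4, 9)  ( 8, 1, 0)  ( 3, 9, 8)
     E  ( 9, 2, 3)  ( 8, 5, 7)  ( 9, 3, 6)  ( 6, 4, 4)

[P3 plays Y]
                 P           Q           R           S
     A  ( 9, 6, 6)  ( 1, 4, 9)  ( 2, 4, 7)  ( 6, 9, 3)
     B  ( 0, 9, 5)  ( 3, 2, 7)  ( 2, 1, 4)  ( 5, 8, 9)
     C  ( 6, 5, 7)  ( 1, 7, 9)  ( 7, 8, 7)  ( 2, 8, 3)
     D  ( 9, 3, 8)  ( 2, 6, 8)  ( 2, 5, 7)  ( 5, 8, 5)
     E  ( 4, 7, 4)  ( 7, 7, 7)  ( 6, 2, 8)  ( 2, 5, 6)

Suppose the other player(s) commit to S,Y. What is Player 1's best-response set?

P1 best: {A}

u_1(A vs S,Y) = 6
u_1(B vs S,Y) = 5
u_1(C vs S,Y) = 2
u_1(D vs S,Y) = 5
u_1(E vs S,Y) = 2
max payoff 6 at {A}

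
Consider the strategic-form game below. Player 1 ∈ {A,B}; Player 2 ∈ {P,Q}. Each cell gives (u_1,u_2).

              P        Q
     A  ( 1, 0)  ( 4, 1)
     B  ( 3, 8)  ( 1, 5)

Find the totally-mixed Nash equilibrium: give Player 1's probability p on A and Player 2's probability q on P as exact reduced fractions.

p=3/4, q=3/5

P1 indiff ⇒ q·1+(1-q)·4 = q·3+(1-q)·1 ⇒ q(-2) = (1-q)(-3) ⇒ q = 3/5
P2 indiff ⇒ p·0+(1-p)·8 = p·1+(1-p)·5 ⇒ p(-1) = (1-p)(-3) ⇒ p = 3/4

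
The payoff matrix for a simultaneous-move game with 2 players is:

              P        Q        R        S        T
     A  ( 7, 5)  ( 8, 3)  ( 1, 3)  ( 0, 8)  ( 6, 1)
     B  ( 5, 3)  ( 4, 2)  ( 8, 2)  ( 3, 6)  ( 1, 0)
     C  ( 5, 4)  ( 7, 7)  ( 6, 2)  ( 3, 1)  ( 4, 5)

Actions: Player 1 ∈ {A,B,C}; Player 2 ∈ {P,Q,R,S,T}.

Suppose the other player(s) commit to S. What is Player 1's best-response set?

P1 best: {B,C}

u_1(A vs S) = 0
u_1(B vs S) = 3
u_1(C vs S) = 3
max payoff 3 at {B,C}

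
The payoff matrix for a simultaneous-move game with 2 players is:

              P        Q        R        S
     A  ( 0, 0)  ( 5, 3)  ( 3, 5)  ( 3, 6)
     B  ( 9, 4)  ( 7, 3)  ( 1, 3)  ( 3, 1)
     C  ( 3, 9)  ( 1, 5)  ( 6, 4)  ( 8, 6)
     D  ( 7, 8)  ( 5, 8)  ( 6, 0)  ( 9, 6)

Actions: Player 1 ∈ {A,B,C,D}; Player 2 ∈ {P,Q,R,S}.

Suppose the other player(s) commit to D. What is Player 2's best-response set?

P2 best: {P,Q}

u_2(P vs D) = 8
u_2(Q vs D) = 8
u_2(R vs D) = 0
u_2(S vs D) = 6
max payoff 8 at {P,Q}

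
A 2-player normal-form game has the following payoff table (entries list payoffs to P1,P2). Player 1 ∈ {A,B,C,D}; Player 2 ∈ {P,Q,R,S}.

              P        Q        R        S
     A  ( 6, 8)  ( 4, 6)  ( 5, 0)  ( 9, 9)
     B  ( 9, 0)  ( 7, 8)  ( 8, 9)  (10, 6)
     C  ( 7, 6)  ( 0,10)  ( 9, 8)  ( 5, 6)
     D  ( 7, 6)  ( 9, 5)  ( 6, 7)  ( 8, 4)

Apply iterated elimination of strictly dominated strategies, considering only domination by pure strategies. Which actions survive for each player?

Remaining: P1:{B,C,D} P2:{Q,R}

P1 drop A (B beats it: P:9>6 Q:7>4 R:8>5 S:10>9)
P2 drop P (R beats it: B:9>0 C:8>6 D:7>6)
P2 drop S (Q beats it: B:8>6 C:10>6 D:5>4)
P1→{B,C,D} P2→{Q,R}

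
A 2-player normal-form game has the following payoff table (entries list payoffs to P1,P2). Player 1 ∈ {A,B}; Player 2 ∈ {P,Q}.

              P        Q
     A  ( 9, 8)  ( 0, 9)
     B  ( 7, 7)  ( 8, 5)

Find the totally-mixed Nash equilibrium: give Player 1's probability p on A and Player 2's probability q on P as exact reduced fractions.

p=2/3, q=4/5

P1 indiff ⇒ q·9+(1-q)·0 = q·7+(1-q)·8 ⇒ q(2) = (1-q)(8) ⇒ q = 4/5
P2 indiff ⇒ p·8+(1-p)·7 = p·9+(1-p)·5 ⇒ p(-1) = (1-p)(-2) ⇒ p = 2/3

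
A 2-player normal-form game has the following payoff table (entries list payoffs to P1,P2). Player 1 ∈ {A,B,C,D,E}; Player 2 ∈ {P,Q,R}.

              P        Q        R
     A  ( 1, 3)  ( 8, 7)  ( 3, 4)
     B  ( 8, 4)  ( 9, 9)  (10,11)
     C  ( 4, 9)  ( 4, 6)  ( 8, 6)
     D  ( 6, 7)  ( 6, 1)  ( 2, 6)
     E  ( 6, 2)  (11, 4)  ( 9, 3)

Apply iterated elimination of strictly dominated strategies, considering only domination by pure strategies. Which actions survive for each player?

Survivors P1:{B,E} P2:{Q,R}

P1 drop A (B beats it: P:8>1 Q:9>8 R:10>3)
P1 drop C (B beats it: P:8>4 Q:9>4 R:10>8)
P1 drop D (B beats it: P:8>6 Q:9>6 R:10>2)
P2 drop P (Q beats it: B:9>4 E:4>2)
P1→{B,E} P2→{Q,R}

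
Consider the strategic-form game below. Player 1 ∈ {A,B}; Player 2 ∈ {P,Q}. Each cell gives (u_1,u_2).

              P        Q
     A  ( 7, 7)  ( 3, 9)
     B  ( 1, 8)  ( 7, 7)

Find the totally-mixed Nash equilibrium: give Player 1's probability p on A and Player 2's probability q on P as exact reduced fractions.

P1 mixes 1/3 on A; P2 mixes 2/5 on P

P1 indiff ⇒ q·7+(1-q)·3 = q·1+(1-q)·7 ⇒ q(6) = (1-q)(4) ⇒ q = 2/5
P2 indiff ⇒ p·7+(1-p)·8 = p·9+(1-p)·7 ⇒ p(-2) = (1-p)(-1) ⇒ p = 1/3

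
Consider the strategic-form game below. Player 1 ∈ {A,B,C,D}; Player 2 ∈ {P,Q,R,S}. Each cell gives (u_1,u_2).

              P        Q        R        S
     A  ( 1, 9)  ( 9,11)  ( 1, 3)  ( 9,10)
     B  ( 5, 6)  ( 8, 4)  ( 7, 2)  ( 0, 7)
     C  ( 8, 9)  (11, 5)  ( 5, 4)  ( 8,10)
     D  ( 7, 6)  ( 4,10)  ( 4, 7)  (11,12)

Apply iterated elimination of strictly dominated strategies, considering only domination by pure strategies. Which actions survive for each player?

P2 drop P (S beats it: A:10>9 B:7>6 C:10>9 D:12>6)
P2 drop R (Q beats it: A:11>3 B:4>2 C:5>4 D:10>7)
P1 drop B (A beats it: Q:9>8 S:9>0)
P1→{A,C,D} P2→{Q,S}

Remaining: P1:{A,C,D} P2:{Q,S}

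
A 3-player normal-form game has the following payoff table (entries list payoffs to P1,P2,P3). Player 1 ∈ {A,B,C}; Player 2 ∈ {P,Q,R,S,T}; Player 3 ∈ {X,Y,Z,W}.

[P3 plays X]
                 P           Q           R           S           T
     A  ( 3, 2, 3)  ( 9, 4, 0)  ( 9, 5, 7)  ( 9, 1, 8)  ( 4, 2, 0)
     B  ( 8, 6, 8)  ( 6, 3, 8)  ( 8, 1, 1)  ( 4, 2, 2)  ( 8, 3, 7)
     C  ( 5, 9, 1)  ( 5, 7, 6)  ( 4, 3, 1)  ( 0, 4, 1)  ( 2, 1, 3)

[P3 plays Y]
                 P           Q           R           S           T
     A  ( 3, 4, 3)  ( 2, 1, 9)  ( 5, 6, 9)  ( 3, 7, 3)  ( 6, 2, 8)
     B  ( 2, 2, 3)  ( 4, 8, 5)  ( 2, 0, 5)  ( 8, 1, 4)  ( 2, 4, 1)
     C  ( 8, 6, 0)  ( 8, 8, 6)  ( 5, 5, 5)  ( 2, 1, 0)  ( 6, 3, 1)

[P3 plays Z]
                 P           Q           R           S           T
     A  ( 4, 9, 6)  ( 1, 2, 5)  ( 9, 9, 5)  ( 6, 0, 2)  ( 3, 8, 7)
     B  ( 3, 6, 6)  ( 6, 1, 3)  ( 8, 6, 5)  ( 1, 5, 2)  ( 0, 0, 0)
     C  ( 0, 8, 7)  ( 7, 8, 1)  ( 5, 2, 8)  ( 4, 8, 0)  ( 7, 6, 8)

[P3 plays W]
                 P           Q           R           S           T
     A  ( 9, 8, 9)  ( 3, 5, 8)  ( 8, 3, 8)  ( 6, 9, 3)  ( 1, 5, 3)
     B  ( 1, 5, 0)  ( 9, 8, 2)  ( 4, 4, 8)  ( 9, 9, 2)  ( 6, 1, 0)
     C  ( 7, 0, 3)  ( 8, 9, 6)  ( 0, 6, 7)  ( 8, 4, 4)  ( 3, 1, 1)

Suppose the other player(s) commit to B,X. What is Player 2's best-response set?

u_2(P vs B,X) = 6
u_2(Q vs B,X) = 3
u_2(R vs B,X) = 1
u_2(S vs B,X) = 2
u_2(T vs B,X) = 3
max payoff 6 at {P}

P2 best: {P}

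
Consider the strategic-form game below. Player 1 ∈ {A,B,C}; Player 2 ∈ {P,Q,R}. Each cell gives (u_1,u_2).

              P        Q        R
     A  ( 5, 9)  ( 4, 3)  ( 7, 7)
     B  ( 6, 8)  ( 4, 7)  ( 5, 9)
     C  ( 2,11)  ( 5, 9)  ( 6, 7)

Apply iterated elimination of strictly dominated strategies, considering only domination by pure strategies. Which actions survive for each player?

P2 drop Q (P beats it: A:9>3 B:8>7 C:11>9)
P1 drop C (A beats it: P:5>2 R:7>6)
P1→{A,B} P2→{P,R}

Survivors P1:{A,B} P2:{P,R}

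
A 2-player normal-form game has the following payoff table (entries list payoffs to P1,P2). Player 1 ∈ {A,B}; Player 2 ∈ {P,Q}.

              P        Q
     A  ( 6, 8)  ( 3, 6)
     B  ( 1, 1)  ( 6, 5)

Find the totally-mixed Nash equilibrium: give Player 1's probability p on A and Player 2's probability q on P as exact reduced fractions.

p=2/3, q=3/8

P1 indiff ⇒ q·6+(1-q)·3 = q·1+(1-q)·6 ⇒ q(5) = (1-q)(3) ⇒ q = 3/8
P2 indiff ⇒ p·8+(1-p)·1 = p·6+(1-p)·5 ⇒ p(2) = (1-p)(4) ⇒ p = 2/3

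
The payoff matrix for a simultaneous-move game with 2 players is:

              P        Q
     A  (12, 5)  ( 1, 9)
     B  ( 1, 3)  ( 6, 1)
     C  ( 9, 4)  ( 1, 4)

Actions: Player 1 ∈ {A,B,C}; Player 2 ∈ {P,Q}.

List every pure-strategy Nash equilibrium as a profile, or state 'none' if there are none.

(A,P): not NE [P2→Q gives 9>5]
(A,Q): not NE [P1→B gives 6>1]
(B,P): not NE [P1→A gives 12>1]
(B,Q): not NE [P2→P gives 3>1]
(C,P): not NE [P1→A gives 12>9]
(C,Q): not NE [P1→B gives 6>1]

No pure NE.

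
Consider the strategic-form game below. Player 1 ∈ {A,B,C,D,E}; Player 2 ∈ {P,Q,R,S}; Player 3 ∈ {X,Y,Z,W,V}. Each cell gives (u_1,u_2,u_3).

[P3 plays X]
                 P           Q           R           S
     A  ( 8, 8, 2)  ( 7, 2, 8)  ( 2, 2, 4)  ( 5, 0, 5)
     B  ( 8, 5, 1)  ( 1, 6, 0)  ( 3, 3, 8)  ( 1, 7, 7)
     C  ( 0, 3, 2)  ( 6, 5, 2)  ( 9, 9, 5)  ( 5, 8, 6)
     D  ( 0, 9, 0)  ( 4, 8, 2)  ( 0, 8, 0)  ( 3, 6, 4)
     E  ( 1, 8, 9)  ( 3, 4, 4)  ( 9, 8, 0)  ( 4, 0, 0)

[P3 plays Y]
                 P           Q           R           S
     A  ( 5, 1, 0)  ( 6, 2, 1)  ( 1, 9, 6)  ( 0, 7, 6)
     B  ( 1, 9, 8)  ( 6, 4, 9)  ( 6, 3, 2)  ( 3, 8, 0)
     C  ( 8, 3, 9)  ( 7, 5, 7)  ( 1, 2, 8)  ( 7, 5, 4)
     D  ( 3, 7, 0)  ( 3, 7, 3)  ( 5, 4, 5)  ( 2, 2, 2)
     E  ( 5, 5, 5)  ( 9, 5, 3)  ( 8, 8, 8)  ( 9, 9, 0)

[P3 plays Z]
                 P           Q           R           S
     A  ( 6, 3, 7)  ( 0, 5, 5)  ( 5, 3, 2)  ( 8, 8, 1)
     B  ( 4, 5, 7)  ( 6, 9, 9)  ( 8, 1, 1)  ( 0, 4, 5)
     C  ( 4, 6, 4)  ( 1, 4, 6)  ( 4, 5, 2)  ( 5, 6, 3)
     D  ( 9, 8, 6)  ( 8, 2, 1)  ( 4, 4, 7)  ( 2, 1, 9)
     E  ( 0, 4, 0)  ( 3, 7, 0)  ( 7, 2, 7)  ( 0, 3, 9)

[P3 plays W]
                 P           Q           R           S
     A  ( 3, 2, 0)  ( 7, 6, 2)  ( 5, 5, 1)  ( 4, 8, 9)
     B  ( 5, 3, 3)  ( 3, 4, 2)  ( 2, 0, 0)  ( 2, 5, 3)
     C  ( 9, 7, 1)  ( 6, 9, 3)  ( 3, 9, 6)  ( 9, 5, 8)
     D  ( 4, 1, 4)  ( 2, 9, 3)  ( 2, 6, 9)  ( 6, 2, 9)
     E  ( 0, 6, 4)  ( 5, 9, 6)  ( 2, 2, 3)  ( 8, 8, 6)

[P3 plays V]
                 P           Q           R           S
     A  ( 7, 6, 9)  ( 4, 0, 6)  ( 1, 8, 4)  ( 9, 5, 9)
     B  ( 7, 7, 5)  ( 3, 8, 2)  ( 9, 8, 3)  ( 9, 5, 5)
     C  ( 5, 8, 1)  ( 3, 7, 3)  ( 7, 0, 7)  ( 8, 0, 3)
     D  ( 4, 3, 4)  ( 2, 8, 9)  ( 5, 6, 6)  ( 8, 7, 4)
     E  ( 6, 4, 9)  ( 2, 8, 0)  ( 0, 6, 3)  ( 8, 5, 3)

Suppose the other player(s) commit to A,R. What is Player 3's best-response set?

BR_3 = {Y}

u_3(X vs A,R) = 4
u_3(Y vs A,R) = 6
u_3(Z vs A,R) = 2
u_3(W vs A,R) = 1
u_3(V vs A,R) = 4
max payoff 6 at {Y}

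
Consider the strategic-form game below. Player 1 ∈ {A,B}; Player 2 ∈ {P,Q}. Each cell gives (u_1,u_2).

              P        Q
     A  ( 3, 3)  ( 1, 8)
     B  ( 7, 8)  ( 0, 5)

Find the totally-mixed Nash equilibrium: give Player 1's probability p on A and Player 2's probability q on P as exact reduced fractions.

P1 mixes 3/8 on A; P2 mixes 1/5 on P

P1 indiff ⇒ q·3+(1-q)·1 = q·7+(1-q)·0 ⇒ q(-4) = (1-q)(-1) ⇒ q = 1/5
P2 indiff ⇒ p·3+(1-p)·8 = p·8+(1-p)·5 ⇒ p(-5) = (1-p)(-3) ⇒ p = 3/8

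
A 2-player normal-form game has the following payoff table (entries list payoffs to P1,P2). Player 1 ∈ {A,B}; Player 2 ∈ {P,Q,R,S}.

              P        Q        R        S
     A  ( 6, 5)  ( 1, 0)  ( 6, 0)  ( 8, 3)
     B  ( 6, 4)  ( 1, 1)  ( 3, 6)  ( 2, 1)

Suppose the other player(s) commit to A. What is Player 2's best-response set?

BR_2 = {P}

u_2(P vs A) = 5
u_2(Q vs A) = 0
u_2(R vs A) = 0
u_2(S vs A) = 3
max payoff 5 at {P}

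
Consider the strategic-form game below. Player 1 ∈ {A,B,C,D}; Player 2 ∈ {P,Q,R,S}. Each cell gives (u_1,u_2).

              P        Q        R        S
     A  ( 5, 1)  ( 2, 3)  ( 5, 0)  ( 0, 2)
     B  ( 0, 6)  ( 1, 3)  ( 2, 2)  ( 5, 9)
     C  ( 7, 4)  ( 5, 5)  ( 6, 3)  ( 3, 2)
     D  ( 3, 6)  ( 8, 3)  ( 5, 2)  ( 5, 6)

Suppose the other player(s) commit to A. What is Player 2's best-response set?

P2 best: {Q}

u_2(P vs A) = 1
u_2(Q vs A) = 3
u_2(R vs A) = 0
u_2(S vs A) = 2
max payoff 3 at {Q}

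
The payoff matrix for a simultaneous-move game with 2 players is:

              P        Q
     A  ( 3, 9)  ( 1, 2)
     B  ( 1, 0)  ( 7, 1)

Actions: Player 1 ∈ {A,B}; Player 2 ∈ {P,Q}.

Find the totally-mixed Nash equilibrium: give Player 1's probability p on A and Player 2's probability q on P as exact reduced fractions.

P1 mixes 1/8 on A; P2 mixes 3/4 on P

P1 indiff ⇒ q·3+(1-q)·1 = q·1+(1-q)·7 ⇒ q(2) = (1-q)(6) ⇒ q = 3/4
P2 indiff ⇒ p·9+(1-p)·0 = p·2+(1-p)·1 ⇒ p(7) = (1-p)(1) ⇒ p = 1/8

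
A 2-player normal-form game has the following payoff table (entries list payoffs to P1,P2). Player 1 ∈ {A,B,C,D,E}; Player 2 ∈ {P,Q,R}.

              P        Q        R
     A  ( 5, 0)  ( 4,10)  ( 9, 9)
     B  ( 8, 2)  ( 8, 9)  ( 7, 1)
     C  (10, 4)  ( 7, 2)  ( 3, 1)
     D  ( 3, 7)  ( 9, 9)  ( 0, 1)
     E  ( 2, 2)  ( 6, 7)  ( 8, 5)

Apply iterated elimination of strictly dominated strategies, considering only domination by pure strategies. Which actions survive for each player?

IESDS → P1:{B,C,D} P2:{P,Q}

P2 drop R (Q beats it: A:10>9 B:9>1 C:2>1 D:9>1 E:7>5)
P1 drop A (B beats it: P:8>5 Q:8>4)
P1 drop E (B beats it: P:8>2 Q:8>6)
P1→{B,C,D} P2→{P,Q}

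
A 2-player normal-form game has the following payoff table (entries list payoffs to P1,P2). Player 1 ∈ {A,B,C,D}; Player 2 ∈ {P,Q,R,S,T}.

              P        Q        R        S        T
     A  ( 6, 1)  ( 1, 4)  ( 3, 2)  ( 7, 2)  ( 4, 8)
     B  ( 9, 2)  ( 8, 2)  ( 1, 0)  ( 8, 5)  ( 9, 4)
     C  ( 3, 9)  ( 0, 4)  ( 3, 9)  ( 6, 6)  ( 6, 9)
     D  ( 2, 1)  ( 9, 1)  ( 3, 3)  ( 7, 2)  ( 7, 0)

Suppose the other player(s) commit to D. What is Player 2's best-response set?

u_2(P vs D) = 1
u_2(Q vs D) = 1
u_2(R vs D) = 3
u_2(S vs D) = 2
u_2(T vs D) = 0
max payoff 3 at {R}

P2 best: {R}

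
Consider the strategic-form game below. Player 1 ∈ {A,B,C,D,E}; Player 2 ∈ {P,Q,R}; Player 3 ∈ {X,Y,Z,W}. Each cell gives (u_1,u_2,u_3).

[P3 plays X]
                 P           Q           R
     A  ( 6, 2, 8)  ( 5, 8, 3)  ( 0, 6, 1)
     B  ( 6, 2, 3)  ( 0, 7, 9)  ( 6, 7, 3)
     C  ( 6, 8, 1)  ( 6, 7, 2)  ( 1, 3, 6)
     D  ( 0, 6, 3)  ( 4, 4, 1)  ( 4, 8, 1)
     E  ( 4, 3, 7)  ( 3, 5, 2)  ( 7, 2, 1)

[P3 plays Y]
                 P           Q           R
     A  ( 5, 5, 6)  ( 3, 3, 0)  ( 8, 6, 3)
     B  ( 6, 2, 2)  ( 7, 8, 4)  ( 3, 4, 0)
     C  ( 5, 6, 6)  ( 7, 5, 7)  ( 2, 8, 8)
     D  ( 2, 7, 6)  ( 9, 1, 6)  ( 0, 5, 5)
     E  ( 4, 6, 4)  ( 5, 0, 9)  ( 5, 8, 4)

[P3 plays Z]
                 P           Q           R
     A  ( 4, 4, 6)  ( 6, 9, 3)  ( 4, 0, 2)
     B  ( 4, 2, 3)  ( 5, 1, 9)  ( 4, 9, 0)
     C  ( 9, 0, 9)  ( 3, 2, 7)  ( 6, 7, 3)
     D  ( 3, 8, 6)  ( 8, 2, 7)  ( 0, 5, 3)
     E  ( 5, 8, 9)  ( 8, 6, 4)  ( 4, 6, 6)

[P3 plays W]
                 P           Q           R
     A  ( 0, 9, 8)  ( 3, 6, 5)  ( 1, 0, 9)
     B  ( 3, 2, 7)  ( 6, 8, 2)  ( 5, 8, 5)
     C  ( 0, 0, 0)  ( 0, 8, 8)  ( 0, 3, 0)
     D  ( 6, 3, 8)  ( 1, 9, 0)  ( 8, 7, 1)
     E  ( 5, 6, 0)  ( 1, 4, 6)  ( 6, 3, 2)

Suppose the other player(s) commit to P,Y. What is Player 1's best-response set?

BR_1 = {B}

u_1(A vs P,Y) = 5
u_1(B vs P,Y) = 6
u_1(C vs P,Y) = 5
u_1(D vs P,Y) = 2
u_1(E vs P,Y) = 4
max payoff 6 at {B}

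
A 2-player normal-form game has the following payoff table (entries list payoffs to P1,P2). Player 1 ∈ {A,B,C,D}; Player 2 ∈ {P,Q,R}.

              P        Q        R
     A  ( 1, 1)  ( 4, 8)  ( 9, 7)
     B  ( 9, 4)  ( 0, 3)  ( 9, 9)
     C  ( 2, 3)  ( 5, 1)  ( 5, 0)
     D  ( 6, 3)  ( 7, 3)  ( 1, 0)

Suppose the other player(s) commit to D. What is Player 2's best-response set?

u_2(P vs D) = 3
u_2(Q vs D) = 3
u_2(R vs D) = 0
max payoff 3 at {P,Q}

BR_2 = {P,Q}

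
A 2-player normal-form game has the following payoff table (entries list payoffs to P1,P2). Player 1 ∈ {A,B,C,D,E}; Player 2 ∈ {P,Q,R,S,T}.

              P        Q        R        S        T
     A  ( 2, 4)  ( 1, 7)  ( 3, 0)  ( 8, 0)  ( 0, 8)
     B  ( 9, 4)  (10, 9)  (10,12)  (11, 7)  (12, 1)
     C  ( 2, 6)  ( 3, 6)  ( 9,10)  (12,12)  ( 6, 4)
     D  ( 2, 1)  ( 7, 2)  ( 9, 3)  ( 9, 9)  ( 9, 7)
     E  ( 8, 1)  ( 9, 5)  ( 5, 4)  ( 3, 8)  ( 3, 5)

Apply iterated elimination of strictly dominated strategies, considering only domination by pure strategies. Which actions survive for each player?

Survivors P1:{B,C} P2:{R,S}

P1 drop A (B beats it: P:9>2 Q:10>1 R:10>3 S:11>8 T:12>0)
P1 drop D (B beats it: P:9>2 Q:10>7 R:10>9 S:11>9 T:12>9)
P1 drop E (B beats it: P:9>8 Q:10>9 R:10>5 S:11>3 T:12>3)
P2 drop P (R beats it: B:12>4 C:10>6)
P2 drop Q (R beats it: B:12>9 C:10>6)
P2 drop T (R beats it: B:12>1 C:10>4)
P1→{B,C} P2→{R,S}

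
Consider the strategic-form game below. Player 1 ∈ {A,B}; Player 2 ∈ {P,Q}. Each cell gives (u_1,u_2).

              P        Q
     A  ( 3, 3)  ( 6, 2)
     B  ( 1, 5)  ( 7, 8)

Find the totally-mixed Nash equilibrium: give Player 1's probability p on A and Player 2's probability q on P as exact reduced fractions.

p=3/4, q=1/3

P1 indiff ⇒ q·3+(1-q)·6 = q·1+(1-q)·7 ⇒ q(2) = (1-q)(1) ⇒ q = 1/3
P2 indiff ⇒ p·3+(1-p)·5 = p·2+(1-p)·8 ⇒ p(1) = (1-p)(3) ⇒ p = 3/4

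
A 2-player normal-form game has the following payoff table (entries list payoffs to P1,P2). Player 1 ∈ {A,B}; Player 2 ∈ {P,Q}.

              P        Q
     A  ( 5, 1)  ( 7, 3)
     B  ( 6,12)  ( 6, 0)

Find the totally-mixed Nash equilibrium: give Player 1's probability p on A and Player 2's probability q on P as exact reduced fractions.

p=6/7, q=1/2

P1 indiff ⇒ q·5+(1-q)·7 = q·6+(1-q)·6 ⇒ q(-1) = (1-q)(-1) ⇒ q = 1/2
P2 indiff ⇒ p·1+(1-p)·12 = p·3+(1-p)·0 ⇒ p(-2) = (1-p)(-12) ⇒ p = 6/7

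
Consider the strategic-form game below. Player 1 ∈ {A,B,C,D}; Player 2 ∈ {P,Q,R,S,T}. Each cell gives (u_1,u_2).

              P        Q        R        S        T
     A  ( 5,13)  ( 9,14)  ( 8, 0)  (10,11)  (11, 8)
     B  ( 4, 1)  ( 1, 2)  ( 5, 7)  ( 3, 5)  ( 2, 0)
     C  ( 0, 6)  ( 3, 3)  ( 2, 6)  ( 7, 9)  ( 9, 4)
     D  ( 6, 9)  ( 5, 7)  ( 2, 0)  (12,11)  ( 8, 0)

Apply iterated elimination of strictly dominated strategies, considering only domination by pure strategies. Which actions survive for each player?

IESDS → P1:{A,D} P2:{P,Q,S}

P1 drop B (A beats it: P:5>4 Q:9>1 R:8>5 S:10>3 T:11>2)
P1 drop C (A beats it: P:5>0 Q:9>3 R:8>2 S:10>7 T:11>9)
P2 drop R (P beats it: A:13>0 D:9>0)
P2 drop T (P beats it: A:13>8 D:9>0)
P1→{A,D} P2→{P,Q,S}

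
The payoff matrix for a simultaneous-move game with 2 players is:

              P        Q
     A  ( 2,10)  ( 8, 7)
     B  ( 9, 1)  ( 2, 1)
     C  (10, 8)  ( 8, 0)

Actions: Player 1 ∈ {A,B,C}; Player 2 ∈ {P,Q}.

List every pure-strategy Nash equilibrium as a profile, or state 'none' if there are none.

(A,P): not NE [P1→C gives 10>2]
(A,Q): not NE [P2→P gives 10>7]
(B,P): not NE [P1→C gives 10>9]
(B,Q): not NE [P1→C gives 8>2]
(C,P): NE
(C,Q): not NE [P2→P gives 8>0]

NE set: (C,P)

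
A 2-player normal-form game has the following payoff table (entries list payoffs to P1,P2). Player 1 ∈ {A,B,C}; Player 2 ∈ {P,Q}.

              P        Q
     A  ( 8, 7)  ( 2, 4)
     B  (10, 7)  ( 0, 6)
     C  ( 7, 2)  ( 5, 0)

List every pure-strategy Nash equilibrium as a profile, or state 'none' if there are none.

(A,P): not NE [P1→B gives 10>8]
(A,Q): not NE [P1→C gives 5>2; P2→P gives 7>4]
(B,P): NE
(B,Q): not NE [P1→C gives 5>0; P2→P gives 7>6]
(C,P): not NE [P1→B gives 10>7]
(C,Q): not NE [P2→P gives 2>0]

NE set: (B,P)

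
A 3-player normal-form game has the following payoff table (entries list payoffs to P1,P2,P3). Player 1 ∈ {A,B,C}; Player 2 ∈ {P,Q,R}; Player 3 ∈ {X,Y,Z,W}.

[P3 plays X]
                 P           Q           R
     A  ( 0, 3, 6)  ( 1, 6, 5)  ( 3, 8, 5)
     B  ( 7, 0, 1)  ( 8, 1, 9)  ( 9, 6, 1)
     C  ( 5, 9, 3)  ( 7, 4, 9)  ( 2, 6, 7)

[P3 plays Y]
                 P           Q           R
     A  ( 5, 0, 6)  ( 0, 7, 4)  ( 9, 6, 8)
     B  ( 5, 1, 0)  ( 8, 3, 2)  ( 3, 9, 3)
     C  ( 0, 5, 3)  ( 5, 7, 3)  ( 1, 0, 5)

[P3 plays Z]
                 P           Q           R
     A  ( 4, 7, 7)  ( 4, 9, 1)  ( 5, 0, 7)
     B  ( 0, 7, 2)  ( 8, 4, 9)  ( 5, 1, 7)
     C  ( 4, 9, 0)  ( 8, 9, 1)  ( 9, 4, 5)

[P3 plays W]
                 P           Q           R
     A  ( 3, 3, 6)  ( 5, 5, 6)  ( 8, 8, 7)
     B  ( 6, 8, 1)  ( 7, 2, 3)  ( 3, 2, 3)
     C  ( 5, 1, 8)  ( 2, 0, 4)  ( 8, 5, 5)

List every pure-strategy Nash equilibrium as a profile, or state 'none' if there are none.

No pure NE.

(A,P,X): not NE [P1→B gives 7>0; P2→R gives 8>3; P3→Z gives 7>6]
(A,P,Y): not NE [P2→Q gives 7>0; P3→Z gives 7>6]
(A,P,Z): not NE [P2→Q gives 9>7]
(A,P,W): not NE [P1→B gives 6>3; P2→R gives 8>3; P3→Z gives 7>6]
(A,Q,X): not NE [P1→B gives 8>1; P2→R gives 8>6; P3→W gives 6>5]
(A,Q,Y): not NE [P1→B gives 8>0; P3→W gives 6>4]
(A,Q,Z): not NE [P1→C gives 8>4; P3→W gives 6>1]
(A,Q,W): not NE [P1→B gives 7>5; P2→R gives 8>5]
(A,R,X): not NE [P1→B gives 9>3; P3→Y gives 8>5]
(A,R,Y): not NE [P2→Q gives 7>6]
(A,R,Z): not NE [P1→C gives 9>5; P2→Q gives 9>0; P3→Y gives 8>7]
(A,R,W): not NE [P3→Y gives 8>7]
(B,P,X): not NE [P2→R gives 6>0; P3→Z gives 2>1]
(B,P,Y): not NE [P2→R gives 9>1; P3→Z gives 2>0]
(B,P,Z): not NE [P1→C gives 4>0]
(B,P,W): not NE [P3→Z gives 2>1]
(B,Q,X): not NE [P2→R gives 6>1]
(B,Q,Y): not NE [P2→R gives 9>3; P3→Z gives 9>2]
(B,Q,Z): not NE [P2→P gives 7>4]
(B,Q,W): not NE [P2→P gives 8>2; P3→Z gives 9>3]
(B,R,X): not NE [P3→Z gives 7>1]
(B,R,Y): not NE [P1→A gives 9>3; P3→Z gives 7>3]
(B,R,Z): not NE [P1→C gives 9>5; P2→P gives 7>1]
(B,R,W): not NE [P1→C gives 8>3; P2→P gives 8>2; P3→Z gives 7>3]
(C,P,X): not NE [P1→B gives 7>5; P3→W gives 8>3]
(C,P,Y): not NE [P1→B gives 5>0; P2→Q gives 7>5; P3→W gives 8>3]
(C,P,Z): not NE [P3→W gives 8>0]
(C,P,W): not NE [P1→B gives 6>5; P2→R gives 5>1]
(C,Q,X): not NE [P1→B gives 8>7; P2→P gives 9>4]
(C,Q,Y): not NE [P1→B gives 8>5; P3→X gives 9>3]
(C,Q,Z): not NE [P3→X gives 9>1]
(C,Q,W): not NE [P1→B gives 7>2; P2→R gives 5>0; P3→X gives 9>4]
(C,R,X): not NE [P1→B gives 9>2; P2→P gives 9>6]
(C,R,Y): not NE [P1→A gives 9>1; P2→Q gives 7>0; P3→X gives 7>5]
(C,R,Z): not NE [P2→Q gives 9>4; P3→X gives 7>5]
(C,R,W): not NE [P3→X gives 7>5]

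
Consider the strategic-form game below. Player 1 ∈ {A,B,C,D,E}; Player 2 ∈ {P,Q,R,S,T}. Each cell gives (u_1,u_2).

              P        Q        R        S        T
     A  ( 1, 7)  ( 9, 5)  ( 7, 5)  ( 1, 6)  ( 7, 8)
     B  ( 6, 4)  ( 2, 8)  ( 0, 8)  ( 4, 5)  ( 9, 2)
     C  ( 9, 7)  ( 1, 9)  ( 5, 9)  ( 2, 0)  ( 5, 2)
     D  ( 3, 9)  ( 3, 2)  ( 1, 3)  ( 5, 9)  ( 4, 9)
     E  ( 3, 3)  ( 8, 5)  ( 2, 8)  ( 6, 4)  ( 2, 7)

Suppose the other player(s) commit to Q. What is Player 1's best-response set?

u_1(A vs Q) = 9
u_1(B vs Q) = 2
u_1(C vs Q) = 1
u_1(D vs Q) = 3
u_1(E vs Q) = 8
max payoff 9 at {A}

argmax u_1 = {A}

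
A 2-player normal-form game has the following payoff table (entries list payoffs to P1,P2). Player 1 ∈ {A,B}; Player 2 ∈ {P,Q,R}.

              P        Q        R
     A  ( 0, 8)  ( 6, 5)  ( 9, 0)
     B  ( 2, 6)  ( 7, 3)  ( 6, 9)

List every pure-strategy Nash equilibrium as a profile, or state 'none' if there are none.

Equilibria: none

(A,P): not NE [P1→B gives 2>0]
(A,Q): not NE [P1→B gives 7>6; P2→P gives 8>5]
(A,R): not NE [P2→P gives 8>0]
(B,P): not NE [P2→R gives 9>6]
(B,Q): not NE [P2→R gives 9>3]
(B,R): not NE [P1→A gives 9>6]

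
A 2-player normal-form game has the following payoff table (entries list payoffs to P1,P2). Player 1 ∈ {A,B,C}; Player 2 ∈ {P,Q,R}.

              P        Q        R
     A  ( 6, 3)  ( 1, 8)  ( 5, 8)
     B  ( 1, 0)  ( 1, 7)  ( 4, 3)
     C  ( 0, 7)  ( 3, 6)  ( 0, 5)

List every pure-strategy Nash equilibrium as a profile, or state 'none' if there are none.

(A,P): not NE [P2→R gives 8>3]
(A,Q): not NE [P1→C gives 3>1]
(A,R): NE
(B,P): not NE [P1→A gives 6>1; P2→Q gives 7>0]
(B,Q): not NE [P1→C gives 3>1]
(B,R): not NE [P1→A gives 5>4; P2→Q gives 7>3]
(C,P): not NE [P1→A gives 6>0]
(C,Q): not NE [P2→P gives 7>6]
(C,R): not NE [P1→A gives 5>0; P2→P gives 7>5]

NE set: (A,R)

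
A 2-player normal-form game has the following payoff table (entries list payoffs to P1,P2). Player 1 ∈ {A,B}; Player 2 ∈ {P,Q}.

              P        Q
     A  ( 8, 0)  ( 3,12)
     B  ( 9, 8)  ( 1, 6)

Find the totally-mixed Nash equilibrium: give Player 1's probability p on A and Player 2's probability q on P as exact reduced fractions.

P1 indiff ⇒ q·8+(1-q)·3 = q·9+(1-q)·1 ⇒ q(-1) = (1-q)(-2) ⇒ q = 2/3
P2 indiff ⇒ p·0+(1-p)·8 = p·12+(1-p)·6 ⇒ p(-12) = (1-p)(-2) ⇒ p = 1/7

p=1/7, q=2/3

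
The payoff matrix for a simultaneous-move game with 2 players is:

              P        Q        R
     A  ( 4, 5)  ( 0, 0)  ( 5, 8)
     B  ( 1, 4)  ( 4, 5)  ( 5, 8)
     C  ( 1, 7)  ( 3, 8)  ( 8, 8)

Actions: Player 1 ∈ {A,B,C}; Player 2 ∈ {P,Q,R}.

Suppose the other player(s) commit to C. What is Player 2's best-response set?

P2 best: {Q,R}

u_2(P vs C) = 7
u_2(Q vs C) = 8
u_2(R vs C) = 8
max payoff 8 at {Q,R}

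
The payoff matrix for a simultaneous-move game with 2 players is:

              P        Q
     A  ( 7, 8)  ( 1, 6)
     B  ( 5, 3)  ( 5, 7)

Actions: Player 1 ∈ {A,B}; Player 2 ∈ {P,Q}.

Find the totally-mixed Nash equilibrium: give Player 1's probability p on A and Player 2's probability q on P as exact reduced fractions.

P1 indiff ⇒ q·7+(1-q)·1 = q·5+(1-q)·5 ⇒ q(2) = (1-q)(4) ⇒ q = 2/3
P2 indiff ⇒ p·8+(1-p)·3 = p·6+(1-p)·7 ⇒ p(2) = (1-p)(4) ⇒ p = 2/3

p=2/3, q=2/3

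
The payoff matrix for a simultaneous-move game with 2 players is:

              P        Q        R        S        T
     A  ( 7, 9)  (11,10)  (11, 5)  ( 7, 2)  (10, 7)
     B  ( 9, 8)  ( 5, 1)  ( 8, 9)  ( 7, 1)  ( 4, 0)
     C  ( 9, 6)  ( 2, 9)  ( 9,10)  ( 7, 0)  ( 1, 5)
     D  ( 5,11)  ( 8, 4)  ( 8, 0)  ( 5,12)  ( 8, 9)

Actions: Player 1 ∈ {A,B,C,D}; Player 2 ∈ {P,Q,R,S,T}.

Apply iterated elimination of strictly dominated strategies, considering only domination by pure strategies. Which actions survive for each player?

P1 drop D (A beats it: P:7>5 Q:11>8 R:11>8 S:7>5 T:10>8)
P2 drop S (P beats it: A:9>2 B:8>1 C:6>0)
P2 drop T (P beats it: A:9>7 B:8>0 C:6>5)
P1→{A,B,C} P2→{P,Q,R}

Remaining: P1:{A,B,C} P2:{P,Q,R}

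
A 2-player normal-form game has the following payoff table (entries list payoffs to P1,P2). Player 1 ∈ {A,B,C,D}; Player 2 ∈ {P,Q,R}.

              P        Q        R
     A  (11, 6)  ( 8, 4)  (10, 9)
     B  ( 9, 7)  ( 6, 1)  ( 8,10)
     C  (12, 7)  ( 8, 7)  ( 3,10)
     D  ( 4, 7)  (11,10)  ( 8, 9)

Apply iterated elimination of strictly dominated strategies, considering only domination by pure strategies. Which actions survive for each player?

Remaining: P1:{A,D} P2:{Q,R}

P1 drop B (A beats it: P:11>9 Q:8>6 R:10>8)
P2 drop P (R beats it: A:9>6 C:10>7 D:9>7)
P1 drop C (D beats it: Q:11>8 R:8>3)
P1→{A,D} P2→{Q,R}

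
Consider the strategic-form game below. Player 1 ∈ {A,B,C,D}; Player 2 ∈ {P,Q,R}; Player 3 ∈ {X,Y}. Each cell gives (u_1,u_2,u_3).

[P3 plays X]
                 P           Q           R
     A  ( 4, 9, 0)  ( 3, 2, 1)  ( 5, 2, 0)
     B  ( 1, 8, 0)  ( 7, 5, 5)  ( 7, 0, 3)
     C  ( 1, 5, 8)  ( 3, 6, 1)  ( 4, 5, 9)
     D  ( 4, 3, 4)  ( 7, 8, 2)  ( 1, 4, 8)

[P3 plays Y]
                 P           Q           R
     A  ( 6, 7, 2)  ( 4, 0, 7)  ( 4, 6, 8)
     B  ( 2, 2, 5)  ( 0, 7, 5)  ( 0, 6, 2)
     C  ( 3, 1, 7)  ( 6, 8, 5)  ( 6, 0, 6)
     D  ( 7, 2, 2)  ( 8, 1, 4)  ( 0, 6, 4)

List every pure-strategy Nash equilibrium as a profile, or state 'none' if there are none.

(A,P,X): not NE [P3→Y gives 2>0]
(A,P,Y): not NE [P1→D gives 7>6]
(A,Q,X): not NE [P1→D gives 7>3; P2→P gives 9>2; P3→Y gives 7>1]
(A,Q,Y): not NE [P1→D gives 8>4; P2→P gives 7>0]
(A,R,X): not NE [P1→B gives 7>5; P2→P gives 9>2; P3→Y gives 8>0]
(A,R,Y): not NE [P1→C gives 6>4; P2→P gives 7>6]
(B,P,X): not NE [P1→D gives 4>1; P3→Y gives 5>0]
(B,P,Y): not NE [P1→D gives 7>2; P2→Q gives 7>2]
(B,Q,X): not NE [P2→P gives 8>5]
(B,Q,Y): not NE [P1→D gives 8>0]
(B,R,X): not NE [P2→P gives 8>0]
(B,R,Y): not NE [P1→C gives 6>0; P2→Q gives 7>6; P3→X gives 3>2]
(C,P,X): not NE [P1→D gives 4>1; P2→Q gives 6>5]
(C,P,Y): not NE [P1→D gives 7>3; P2→Q gives 8>1; P3→X gives 8>7]
(C,Q,X): not NE [P1→D gives 7>3; P3→Y gives 5>1]
(C,Q,Y): not NE [P1→D gives 8>6]
(C,R,X): not NE [P1→B gives 7>4; P2→Q gives 6>5]
(C,R,Y): not NE [P2→Q gives 8>0; P3→X gives 9>6]
(D,P,X): not NE [P2→Q gives 8>3]
(D,P,Y): not NE [P2→R gives 6>2; P3→X gives 4>2]
(D,Q,X): not NE [P3→Y gives 4>2]
(D,Q,Y): not NE [P2→R gives 6>1]
(D,R,X): not NE [P1→B gives 7>1; P2→Q gives 8>4]
(D,R,Y): not NE [P1→C gives 6>0; P3→X gives 8>4]

No pure NE.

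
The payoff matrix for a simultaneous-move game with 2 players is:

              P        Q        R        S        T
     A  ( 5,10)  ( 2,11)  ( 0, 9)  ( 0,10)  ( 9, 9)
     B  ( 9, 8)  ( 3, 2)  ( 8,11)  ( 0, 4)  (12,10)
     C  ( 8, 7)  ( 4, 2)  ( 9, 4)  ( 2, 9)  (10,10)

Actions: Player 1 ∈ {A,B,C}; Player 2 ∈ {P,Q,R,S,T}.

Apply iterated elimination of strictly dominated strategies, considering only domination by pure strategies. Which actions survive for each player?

Remaining: P1:{B,C} P2:{R,T}

P1 drop A (C beats it: P:8>5 Q:4>2 R:9>0 S:2>0 T:10>9)
P2 drop P (T beats it: B:10>8 C:10>7)
P2 drop Q (R beats it: B:11>2 C:4>2)
P2 drop S (T beats it: B:10>4 C:10>9)
P1→{B,C} P2→{R,T}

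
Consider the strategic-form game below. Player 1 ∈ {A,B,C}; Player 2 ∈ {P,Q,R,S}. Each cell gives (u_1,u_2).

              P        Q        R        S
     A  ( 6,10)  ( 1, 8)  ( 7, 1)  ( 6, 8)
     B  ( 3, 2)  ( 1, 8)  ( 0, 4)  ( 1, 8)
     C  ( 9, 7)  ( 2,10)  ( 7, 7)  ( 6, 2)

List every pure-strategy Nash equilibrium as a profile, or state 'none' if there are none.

(A,P): not NE [P1→C gives 9>6]
(A,Q): not NE [P1→C gives 2>1; P2→P gives 10>8]
(A,R): not NE [P2→P gives 10>1]
(A,S): not NE [P2→P gives 10>8]
(B,P): not NE [P1→C gives 9>3; P2→S gives 8>2]
(B,Q): not NE [P1→C gives 2>1]
(B,R): not NE [P1→C gives 7>0; P2→S gives 8>4]
(B,S): not NE [P1→C gives 6>1]
(C,P): not NE [P2→Q gives 10>7]
(C,Q): NE
(C,R): not NE [P2→Q gives 10>7]
(C,S): not NE [P2→Q gives 10>2]

PSNE = {(C,Q)}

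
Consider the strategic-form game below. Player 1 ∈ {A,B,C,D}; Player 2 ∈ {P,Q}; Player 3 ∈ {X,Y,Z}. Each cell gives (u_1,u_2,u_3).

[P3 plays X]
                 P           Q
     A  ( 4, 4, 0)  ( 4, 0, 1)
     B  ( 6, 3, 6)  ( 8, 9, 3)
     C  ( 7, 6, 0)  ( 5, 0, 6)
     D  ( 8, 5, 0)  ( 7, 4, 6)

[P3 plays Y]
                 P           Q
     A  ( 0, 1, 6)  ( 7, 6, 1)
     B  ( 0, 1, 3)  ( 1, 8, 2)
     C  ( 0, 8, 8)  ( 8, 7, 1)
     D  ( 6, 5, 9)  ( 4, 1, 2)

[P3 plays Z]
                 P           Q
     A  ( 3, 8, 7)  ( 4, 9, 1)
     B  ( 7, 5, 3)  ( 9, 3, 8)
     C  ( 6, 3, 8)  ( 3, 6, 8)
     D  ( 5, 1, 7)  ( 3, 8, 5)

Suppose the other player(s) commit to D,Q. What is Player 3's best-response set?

argmax u_3 = {X}

u_3(X vs D,Q) = 6
u_3(Y vs D,Q) = 2
u_3(Z vs D,Q) = 5
max payoff 6 at {X}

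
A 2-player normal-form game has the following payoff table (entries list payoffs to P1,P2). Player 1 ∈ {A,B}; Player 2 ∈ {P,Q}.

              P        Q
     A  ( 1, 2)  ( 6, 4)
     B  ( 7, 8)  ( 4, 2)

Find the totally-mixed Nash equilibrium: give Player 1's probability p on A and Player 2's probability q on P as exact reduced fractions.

P1 indiff ⇒ q·1+(1-q)·6 = q·7+(1-q)·4 ⇒ q(-6) = (1-q)(-2) ⇒ q = 1/4
P2 indiff ⇒ p·2+(1-p)·8 = p·4+(1-p)·2 ⇒ p(-2) = (1-p)(-6) ⇒ p = 3/4

p=3/4, q=1/4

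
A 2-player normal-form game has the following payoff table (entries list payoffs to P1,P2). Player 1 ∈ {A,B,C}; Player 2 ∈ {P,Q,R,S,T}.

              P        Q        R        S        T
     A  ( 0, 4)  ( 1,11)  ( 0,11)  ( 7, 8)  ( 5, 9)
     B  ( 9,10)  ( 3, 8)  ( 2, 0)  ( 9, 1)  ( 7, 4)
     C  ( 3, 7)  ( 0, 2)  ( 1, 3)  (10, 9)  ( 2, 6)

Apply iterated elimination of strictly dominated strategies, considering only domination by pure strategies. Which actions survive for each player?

P1 drop A (B beats it: P:9>0 Q:3>1 R:2>0 S:9>7 T:7>5)
P2 drop Q (P beats it: B:10>8 C:7>2)
P2 drop R (P beats it: B:10>0 C:7>3)
P2 drop T (P beats it: B:10>4 C:7>6)
P1→{B,C} P2→{P,S}

Remaining: P1:{B,C} P2:{P,S}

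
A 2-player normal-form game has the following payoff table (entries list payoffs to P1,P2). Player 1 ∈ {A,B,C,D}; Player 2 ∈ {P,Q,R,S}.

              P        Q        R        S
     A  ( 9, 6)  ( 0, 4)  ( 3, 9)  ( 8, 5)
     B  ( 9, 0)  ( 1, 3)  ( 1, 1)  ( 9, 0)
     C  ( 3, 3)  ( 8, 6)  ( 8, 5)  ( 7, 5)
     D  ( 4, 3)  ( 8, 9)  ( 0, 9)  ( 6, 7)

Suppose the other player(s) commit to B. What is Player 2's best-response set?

u_2(P vs B) = 0
u_2(Q vs B) = 3
u_2(R vs B) = 1
u_2(S vs B) = 0
max payoff 3 at {Q}

P2 best: {Q}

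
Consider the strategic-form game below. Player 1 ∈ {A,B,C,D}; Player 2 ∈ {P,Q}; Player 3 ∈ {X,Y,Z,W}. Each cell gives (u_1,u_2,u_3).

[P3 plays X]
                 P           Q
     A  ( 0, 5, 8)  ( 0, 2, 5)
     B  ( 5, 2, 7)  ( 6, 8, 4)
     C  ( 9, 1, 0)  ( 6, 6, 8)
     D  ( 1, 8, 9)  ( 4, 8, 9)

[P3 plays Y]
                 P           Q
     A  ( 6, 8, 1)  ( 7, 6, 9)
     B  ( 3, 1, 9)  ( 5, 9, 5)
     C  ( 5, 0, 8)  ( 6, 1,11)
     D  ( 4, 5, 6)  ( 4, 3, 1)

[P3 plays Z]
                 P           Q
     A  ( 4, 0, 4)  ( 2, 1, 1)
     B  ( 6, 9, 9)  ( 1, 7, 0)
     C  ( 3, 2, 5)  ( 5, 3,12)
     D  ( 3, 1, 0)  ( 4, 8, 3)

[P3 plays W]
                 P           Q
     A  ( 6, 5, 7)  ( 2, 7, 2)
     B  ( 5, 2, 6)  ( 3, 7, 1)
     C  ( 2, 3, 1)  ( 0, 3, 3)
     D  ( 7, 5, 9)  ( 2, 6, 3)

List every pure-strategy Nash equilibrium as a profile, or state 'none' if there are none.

PSNE = {(B,P,Z), (C,Q,Z)}

(A,P,X): not NE [P1→C gives 9>0]
(A,P,Y): not NE [P3→X gives 8>1]
(A,P,Z): not NE [P1→B gives 6>4; P2→Q gives 1>0; P3→X gives 8>4]
(A,P,W): not NE [P1→D gives 7>6; P2→Q gives 7>5; P3→X gives 8>7]
(A,Q,X): not NE [P1→C gives 6>0; P2→P gives 5>2; P3→Y gives 9>5]
(A,Q,Y): not NE [P2→P gives 8>6]
(A,Q,Z): not NE [P1→C gives 5>2; P3→Y gives 9>1]
(A,Q,W): not NE [P1→B gives 3>2; P3→Y gives 9>2]
(B,P,X): not NE [P1→C gives 9>5; P2→Q gives 8>2; P3→Z gives 9>7]
(B,P,Y): not NE [P1→A gives 6>3; P2→Q gives 9>1]
(B,P,Z): NE
(B,P,W): not NE [P1→D gives 7>5; P2→Q gives 7>2; P3→Z gives 9>6]
(B,Q,X): not NE [P3→Y gives 5>4]
(B,Q,Y): not NE [P1→A gives 7>5]
(B,Q,Z): not NE [P1→C gives 5>1; P2→P gives 9>7; P3→Y gives 5>0]
(B,Q,W): not NE [P3→Y gives 5>1]
(C,P,X): not NE [P2→Q gives 6>1; P3→Y gives 8>0]
(C,P,Y): not NE [P1→A gives 6>5; P2→Q gives 1>0]
(C,P,Z): not NE [P1→B gives 6>3; P2→Q gives 3>2; P3→Y gives 8>5]
(C,P,W): not NE [P1→D gives 7>2; P3→Y gives 8>1]
(C,Q,X): not NE [P3→Z gives 12>8]
(C,Q,Y): not NE [P1→A gives 7>6; P3→Z gives 12>11]
(C,Q,Z): NE
(C,Q,W): not NE [P1→B gives 3>0; P3→Z gives 12>3]
(D,P,X): not NE [P1→C gives 9>1]
(D,P,Y): not NE [P1→A gives 6>4; P3→W gives 9>6]
(D,P,Z): not NE [P1→B gives 6>3; P2→Q gives 8>1; P3→W gives 9>0]
(D,P,W): not NE [P2→Q gives 6>5]
(D,Q,X): not NE [P1→C gives 6>4]
(D,Q,Y): not NE [P1→A gives 7>4; P2→P gives 5>3; P3→X gives 9>1]
(D,Q,Z): not NE [P1→C gives 5>4; P3→X gives 9>3]
(D,Q,W): not NE [P1→B gives 3>2; P3→X gives 9>3]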